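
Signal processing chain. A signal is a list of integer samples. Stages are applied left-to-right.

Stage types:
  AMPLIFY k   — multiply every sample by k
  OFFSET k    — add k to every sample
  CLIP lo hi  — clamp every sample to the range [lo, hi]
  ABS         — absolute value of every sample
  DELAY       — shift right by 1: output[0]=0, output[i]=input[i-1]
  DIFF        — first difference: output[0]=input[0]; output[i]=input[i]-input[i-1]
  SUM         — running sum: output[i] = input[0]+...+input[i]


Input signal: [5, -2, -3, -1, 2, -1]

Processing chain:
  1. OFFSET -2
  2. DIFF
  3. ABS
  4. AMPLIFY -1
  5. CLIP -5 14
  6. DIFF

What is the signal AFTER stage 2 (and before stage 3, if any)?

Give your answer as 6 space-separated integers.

Input: [5, -2, -3, -1, 2, -1]
Stage 1 (OFFSET -2): 5+-2=3, -2+-2=-4, -3+-2=-5, -1+-2=-3, 2+-2=0, -1+-2=-3 -> [3, -4, -5, -3, 0, -3]
Stage 2 (DIFF): s[0]=3, -4-3=-7, -5--4=-1, -3--5=2, 0--3=3, -3-0=-3 -> [3, -7, -1, 2, 3, -3]

Answer: 3 -7 -1 2 3 -3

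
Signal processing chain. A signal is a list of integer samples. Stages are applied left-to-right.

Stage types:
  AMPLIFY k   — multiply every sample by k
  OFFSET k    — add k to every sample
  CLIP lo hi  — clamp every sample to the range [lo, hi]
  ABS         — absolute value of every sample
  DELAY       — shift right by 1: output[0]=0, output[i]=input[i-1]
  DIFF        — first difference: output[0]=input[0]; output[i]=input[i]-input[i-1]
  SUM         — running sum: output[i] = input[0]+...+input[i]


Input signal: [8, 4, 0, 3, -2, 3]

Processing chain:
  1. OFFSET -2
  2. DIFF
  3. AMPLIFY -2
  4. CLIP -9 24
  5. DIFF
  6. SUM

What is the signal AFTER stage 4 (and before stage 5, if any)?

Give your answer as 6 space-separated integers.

Answer: -9 8 8 -6 10 -9

Derivation:
Input: [8, 4, 0, 3, -2, 3]
Stage 1 (OFFSET -2): 8+-2=6, 4+-2=2, 0+-2=-2, 3+-2=1, -2+-2=-4, 3+-2=1 -> [6, 2, -2, 1, -4, 1]
Stage 2 (DIFF): s[0]=6, 2-6=-4, -2-2=-4, 1--2=3, -4-1=-5, 1--4=5 -> [6, -4, -4, 3, -5, 5]
Stage 3 (AMPLIFY -2): 6*-2=-12, -4*-2=8, -4*-2=8, 3*-2=-6, -5*-2=10, 5*-2=-10 -> [-12, 8, 8, -6, 10, -10]
Stage 4 (CLIP -9 24): clip(-12,-9,24)=-9, clip(8,-9,24)=8, clip(8,-9,24)=8, clip(-6,-9,24)=-6, clip(10,-9,24)=10, clip(-10,-9,24)=-9 -> [-9, 8, 8, -6, 10, -9]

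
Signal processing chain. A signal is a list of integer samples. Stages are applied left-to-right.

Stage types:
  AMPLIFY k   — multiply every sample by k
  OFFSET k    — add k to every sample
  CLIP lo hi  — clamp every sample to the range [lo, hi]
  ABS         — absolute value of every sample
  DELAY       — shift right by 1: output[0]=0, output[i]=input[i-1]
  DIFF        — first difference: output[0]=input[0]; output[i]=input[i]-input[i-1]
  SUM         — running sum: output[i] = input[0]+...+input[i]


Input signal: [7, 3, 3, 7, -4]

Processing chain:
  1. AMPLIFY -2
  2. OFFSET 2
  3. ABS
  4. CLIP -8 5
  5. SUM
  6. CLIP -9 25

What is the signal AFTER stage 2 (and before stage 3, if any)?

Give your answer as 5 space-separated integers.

Answer: -12 -4 -4 -12 10

Derivation:
Input: [7, 3, 3, 7, -4]
Stage 1 (AMPLIFY -2): 7*-2=-14, 3*-2=-6, 3*-2=-6, 7*-2=-14, -4*-2=8 -> [-14, -6, -6, -14, 8]
Stage 2 (OFFSET 2): -14+2=-12, -6+2=-4, -6+2=-4, -14+2=-12, 8+2=10 -> [-12, -4, -4, -12, 10]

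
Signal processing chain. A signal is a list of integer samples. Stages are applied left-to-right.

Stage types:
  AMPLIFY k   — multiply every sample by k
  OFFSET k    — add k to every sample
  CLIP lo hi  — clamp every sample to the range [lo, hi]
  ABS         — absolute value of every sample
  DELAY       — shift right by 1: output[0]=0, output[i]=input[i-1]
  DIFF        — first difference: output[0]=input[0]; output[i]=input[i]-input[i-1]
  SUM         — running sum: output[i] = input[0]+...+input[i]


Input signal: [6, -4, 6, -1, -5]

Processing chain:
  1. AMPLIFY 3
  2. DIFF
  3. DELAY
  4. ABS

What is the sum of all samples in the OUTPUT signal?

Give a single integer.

Answer: 99

Derivation:
Input: [6, -4, 6, -1, -5]
Stage 1 (AMPLIFY 3): 6*3=18, -4*3=-12, 6*3=18, -1*3=-3, -5*3=-15 -> [18, -12, 18, -3, -15]
Stage 2 (DIFF): s[0]=18, -12-18=-30, 18--12=30, -3-18=-21, -15--3=-12 -> [18, -30, 30, -21, -12]
Stage 3 (DELAY): [0, 18, -30, 30, -21] = [0, 18, -30, 30, -21] -> [0, 18, -30, 30, -21]
Stage 4 (ABS): |0|=0, |18|=18, |-30|=30, |30|=30, |-21|=21 -> [0, 18, 30, 30, 21]
Output sum: 99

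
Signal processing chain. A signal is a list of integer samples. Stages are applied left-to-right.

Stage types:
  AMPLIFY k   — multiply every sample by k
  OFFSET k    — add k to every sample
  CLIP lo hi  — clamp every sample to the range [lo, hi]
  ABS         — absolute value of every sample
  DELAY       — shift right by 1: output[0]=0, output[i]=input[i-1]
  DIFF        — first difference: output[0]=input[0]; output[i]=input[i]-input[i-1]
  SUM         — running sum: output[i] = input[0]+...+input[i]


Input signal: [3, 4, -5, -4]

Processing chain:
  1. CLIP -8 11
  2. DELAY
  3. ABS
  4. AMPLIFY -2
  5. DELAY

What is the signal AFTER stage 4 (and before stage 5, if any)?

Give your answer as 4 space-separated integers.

Input: [3, 4, -5, -4]
Stage 1 (CLIP -8 11): clip(3,-8,11)=3, clip(4,-8,11)=4, clip(-5,-8,11)=-5, clip(-4,-8,11)=-4 -> [3, 4, -5, -4]
Stage 2 (DELAY): [0, 3, 4, -5] = [0, 3, 4, -5] -> [0, 3, 4, -5]
Stage 3 (ABS): |0|=0, |3|=3, |4|=4, |-5|=5 -> [0, 3, 4, 5]
Stage 4 (AMPLIFY -2): 0*-2=0, 3*-2=-6, 4*-2=-8, 5*-2=-10 -> [0, -6, -8, -10]

Answer: 0 -6 -8 -10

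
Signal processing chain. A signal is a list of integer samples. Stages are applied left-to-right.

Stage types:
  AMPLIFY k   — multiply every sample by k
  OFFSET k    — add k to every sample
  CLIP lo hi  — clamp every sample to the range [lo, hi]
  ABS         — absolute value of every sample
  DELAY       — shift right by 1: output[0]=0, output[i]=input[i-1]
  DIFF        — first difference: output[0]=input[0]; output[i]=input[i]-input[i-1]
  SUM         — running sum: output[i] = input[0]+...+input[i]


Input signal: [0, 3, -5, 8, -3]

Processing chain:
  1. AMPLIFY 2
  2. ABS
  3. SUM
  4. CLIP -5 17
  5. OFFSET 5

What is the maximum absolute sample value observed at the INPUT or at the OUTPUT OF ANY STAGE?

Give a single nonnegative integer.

Answer: 38

Derivation:
Input: [0, 3, -5, 8, -3] (max |s|=8)
Stage 1 (AMPLIFY 2): 0*2=0, 3*2=6, -5*2=-10, 8*2=16, -3*2=-6 -> [0, 6, -10, 16, -6] (max |s|=16)
Stage 2 (ABS): |0|=0, |6|=6, |-10|=10, |16|=16, |-6|=6 -> [0, 6, 10, 16, 6] (max |s|=16)
Stage 3 (SUM): sum[0..0]=0, sum[0..1]=6, sum[0..2]=16, sum[0..3]=32, sum[0..4]=38 -> [0, 6, 16, 32, 38] (max |s|=38)
Stage 4 (CLIP -5 17): clip(0,-5,17)=0, clip(6,-5,17)=6, clip(16,-5,17)=16, clip(32,-5,17)=17, clip(38,-5,17)=17 -> [0, 6, 16, 17, 17] (max |s|=17)
Stage 5 (OFFSET 5): 0+5=5, 6+5=11, 16+5=21, 17+5=22, 17+5=22 -> [5, 11, 21, 22, 22] (max |s|=22)
Overall max amplitude: 38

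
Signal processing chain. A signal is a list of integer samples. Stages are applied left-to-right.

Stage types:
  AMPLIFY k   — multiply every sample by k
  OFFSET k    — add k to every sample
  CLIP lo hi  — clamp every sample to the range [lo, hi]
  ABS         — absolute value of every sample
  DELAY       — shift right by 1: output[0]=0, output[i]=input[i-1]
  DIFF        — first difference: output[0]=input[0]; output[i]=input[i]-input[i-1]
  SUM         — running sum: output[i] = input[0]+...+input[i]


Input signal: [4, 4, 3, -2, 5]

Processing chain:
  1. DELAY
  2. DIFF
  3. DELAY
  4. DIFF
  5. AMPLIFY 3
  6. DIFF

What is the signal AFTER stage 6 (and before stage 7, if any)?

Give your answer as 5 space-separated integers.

Answer: 0 0 12 -24 9

Derivation:
Input: [4, 4, 3, -2, 5]
Stage 1 (DELAY): [0, 4, 4, 3, -2] = [0, 4, 4, 3, -2] -> [0, 4, 4, 3, -2]
Stage 2 (DIFF): s[0]=0, 4-0=4, 4-4=0, 3-4=-1, -2-3=-5 -> [0, 4, 0, -1, -5]
Stage 3 (DELAY): [0, 0, 4, 0, -1] = [0, 0, 4, 0, -1] -> [0, 0, 4, 0, -1]
Stage 4 (DIFF): s[0]=0, 0-0=0, 4-0=4, 0-4=-4, -1-0=-1 -> [0, 0, 4, -4, -1]
Stage 5 (AMPLIFY 3): 0*3=0, 0*3=0, 4*3=12, -4*3=-12, -1*3=-3 -> [0, 0, 12, -12, -3]
Stage 6 (DIFF): s[0]=0, 0-0=0, 12-0=12, -12-12=-24, -3--12=9 -> [0, 0, 12, -24, 9]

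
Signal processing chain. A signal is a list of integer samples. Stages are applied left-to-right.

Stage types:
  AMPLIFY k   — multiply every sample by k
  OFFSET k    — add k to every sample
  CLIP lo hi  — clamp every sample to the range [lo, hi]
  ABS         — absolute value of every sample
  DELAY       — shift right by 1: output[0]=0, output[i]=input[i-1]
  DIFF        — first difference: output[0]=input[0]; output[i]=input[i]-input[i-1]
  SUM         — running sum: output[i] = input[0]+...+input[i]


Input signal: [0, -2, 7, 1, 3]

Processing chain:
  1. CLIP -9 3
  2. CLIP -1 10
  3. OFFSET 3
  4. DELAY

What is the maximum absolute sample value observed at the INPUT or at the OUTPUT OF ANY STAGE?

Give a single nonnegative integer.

Answer: 7

Derivation:
Input: [0, -2, 7, 1, 3] (max |s|=7)
Stage 1 (CLIP -9 3): clip(0,-9,3)=0, clip(-2,-9,3)=-2, clip(7,-9,3)=3, clip(1,-9,3)=1, clip(3,-9,3)=3 -> [0, -2, 3, 1, 3] (max |s|=3)
Stage 2 (CLIP -1 10): clip(0,-1,10)=0, clip(-2,-1,10)=-1, clip(3,-1,10)=3, clip(1,-1,10)=1, clip(3,-1,10)=3 -> [0, -1, 3, 1, 3] (max |s|=3)
Stage 3 (OFFSET 3): 0+3=3, -1+3=2, 3+3=6, 1+3=4, 3+3=6 -> [3, 2, 6, 4, 6] (max |s|=6)
Stage 4 (DELAY): [0, 3, 2, 6, 4] = [0, 3, 2, 6, 4] -> [0, 3, 2, 6, 4] (max |s|=6)
Overall max amplitude: 7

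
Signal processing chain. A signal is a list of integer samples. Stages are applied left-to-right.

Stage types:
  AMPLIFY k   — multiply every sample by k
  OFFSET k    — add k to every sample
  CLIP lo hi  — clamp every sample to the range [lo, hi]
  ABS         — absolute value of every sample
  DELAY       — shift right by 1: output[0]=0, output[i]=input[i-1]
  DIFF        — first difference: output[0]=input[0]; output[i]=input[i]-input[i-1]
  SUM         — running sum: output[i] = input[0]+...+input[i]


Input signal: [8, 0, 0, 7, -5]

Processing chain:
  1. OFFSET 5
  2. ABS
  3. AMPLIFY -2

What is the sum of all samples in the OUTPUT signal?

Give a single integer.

Input: [8, 0, 0, 7, -5]
Stage 1 (OFFSET 5): 8+5=13, 0+5=5, 0+5=5, 7+5=12, -5+5=0 -> [13, 5, 5, 12, 0]
Stage 2 (ABS): |13|=13, |5|=5, |5|=5, |12|=12, |0|=0 -> [13, 5, 5, 12, 0]
Stage 3 (AMPLIFY -2): 13*-2=-26, 5*-2=-10, 5*-2=-10, 12*-2=-24, 0*-2=0 -> [-26, -10, -10, -24, 0]
Output sum: -70

Answer: -70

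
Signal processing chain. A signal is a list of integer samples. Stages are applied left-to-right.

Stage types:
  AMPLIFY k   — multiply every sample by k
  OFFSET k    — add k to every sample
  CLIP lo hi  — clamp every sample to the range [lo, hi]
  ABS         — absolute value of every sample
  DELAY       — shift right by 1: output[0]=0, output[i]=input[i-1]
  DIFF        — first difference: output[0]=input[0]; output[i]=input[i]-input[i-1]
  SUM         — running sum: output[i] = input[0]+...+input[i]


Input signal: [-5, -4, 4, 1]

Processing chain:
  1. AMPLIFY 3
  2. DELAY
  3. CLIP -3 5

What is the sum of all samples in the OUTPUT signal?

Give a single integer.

Answer: -1

Derivation:
Input: [-5, -4, 4, 1]
Stage 1 (AMPLIFY 3): -5*3=-15, -4*3=-12, 4*3=12, 1*3=3 -> [-15, -12, 12, 3]
Stage 2 (DELAY): [0, -15, -12, 12] = [0, -15, -12, 12] -> [0, -15, -12, 12]
Stage 3 (CLIP -3 5): clip(0,-3,5)=0, clip(-15,-3,5)=-3, clip(-12,-3,5)=-3, clip(12,-3,5)=5 -> [0, -3, -3, 5]
Output sum: -1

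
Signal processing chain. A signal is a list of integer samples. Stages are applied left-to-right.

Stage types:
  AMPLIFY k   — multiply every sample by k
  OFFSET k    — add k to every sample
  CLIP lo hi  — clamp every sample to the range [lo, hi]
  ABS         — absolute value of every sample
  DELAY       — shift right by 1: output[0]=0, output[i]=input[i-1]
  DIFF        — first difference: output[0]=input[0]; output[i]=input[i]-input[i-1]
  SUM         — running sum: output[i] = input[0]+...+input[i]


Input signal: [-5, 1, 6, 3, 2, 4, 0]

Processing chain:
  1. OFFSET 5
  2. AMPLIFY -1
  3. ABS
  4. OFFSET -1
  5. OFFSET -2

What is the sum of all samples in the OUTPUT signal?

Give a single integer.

Answer: 25

Derivation:
Input: [-5, 1, 6, 3, 2, 4, 0]
Stage 1 (OFFSET 5): -5+5=0, 1+5=6, 6+5=11, 3+5=8, 2+5=7, 4+5=9, 0+5=5 -> [0, 6, 11, 8, 7, 9, 5]
Stage 2 (AMPLIFY -1): 0*-1=0, 6*-1=-6, 11*-1=-11, 8*-1=-8, 7*-1=-7, 9*-1=-9, 5*-1=-5 -> [0, -6, -11, -8, -7, -9, -5]
Stage 3 (ABS): |0|=0, |-6|=6, |-11|=11, |-8|=8, |-7|=7, |-9|=9, |-5|=5 -> [0, 6, 11, 8, 7, 9, 5]
Stage 4 (OFFSET -1): 0+-1=-1, 6+-1=5, 11+-1=10, 8+-1=7, 7+-1=6, 9+-1=8, 5+-1=4 -> [-1, 5, 10, 7, 6, 8, 4]
Stage 5 (OFFSET -2): -1+-2=-3, 5+-2=3, 10+-2=8, 7+-2=5, 6+-2=4, 8+-2=6, 4+-2=2 -> [-3, 3, 8, 5, 4, 6, 2]
Output sum: 25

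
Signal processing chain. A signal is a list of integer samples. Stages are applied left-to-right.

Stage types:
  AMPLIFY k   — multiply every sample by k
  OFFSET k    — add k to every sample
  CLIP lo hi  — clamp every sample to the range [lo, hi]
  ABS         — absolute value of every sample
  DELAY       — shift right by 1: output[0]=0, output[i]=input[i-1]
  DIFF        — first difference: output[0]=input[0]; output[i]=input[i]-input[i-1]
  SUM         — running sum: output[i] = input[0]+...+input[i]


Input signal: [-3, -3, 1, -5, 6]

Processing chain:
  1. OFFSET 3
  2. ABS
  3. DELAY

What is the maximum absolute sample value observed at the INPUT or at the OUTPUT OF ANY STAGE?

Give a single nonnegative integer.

Input: [-3, -3, 1, -5, 6] (max |s|=6)
Stage 1 (OFFSET 3): -3+3=0, -3+3=0, 1+3=4, -5+3=-2, 6+3=9 -> [0, 0, 4, -2, 9] (max |s|=9)
Stage 2 (ABS): |0|=0, |0|=0, |4|=4, |-2|=2, |9|=9 -> [0, 0, 4, 2, 9] (max |s|=9)
Stage 3 (DELAY): [0, 0, 0, 4, 2] = [0, 0, 0, 4, 2] -> [0, 0, 0, 4, 2] (max |s|=4)
Overall max amplitude: 9

Answer: 9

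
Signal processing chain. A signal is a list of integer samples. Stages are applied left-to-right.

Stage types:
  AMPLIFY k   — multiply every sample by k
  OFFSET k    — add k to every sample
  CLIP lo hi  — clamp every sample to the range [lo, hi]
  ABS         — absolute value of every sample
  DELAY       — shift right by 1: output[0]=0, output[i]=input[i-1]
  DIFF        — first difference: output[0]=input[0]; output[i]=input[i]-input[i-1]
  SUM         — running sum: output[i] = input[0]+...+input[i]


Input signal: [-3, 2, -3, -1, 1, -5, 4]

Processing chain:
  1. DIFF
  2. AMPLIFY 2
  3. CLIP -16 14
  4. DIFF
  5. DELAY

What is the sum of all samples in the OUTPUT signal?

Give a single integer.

Input: [-3, 2, -3, -1, 1, -5, 4]
Stage 1 (DIFF): s[0]=-3, 2--3=5, -3-2=-5, -1--3=2, 1--1=2, -5-1=-6, 4--5=9 -> [-3, 5, -5, 2, 2, -6, 9]
Stage 2 (AMPLIFY 2): -3*2=-6, 5*2=10, -5*2=-10, 2*2=4, 2*2=4, -6*2=-12, 9*2=18 -> [-6, 10, -10, 4, 4, -12, 18]
Stage 3 (CLIP -16 14): clip(-6,-16,14)=-6, clip(10,-16,14)=10, clip(-10,-16,14)=-10, clip(4,-16,14)=4, clip(4,-16,14)=4, clip(-12,-16,14)=-12, clip(18,-16,14)=14 -> [-6, 10, -10, 4, 4, -12, 14]
Stage 4 (DIFF): s[0]=-6, 10--6=16, -10-10=-20, 4--10=14, 4-4=0, -12-4=-16, 14--12=26 -> [-6, 16, -20, 14, 0, -16, 26]
Stage 5 (DELAY): [0, -6, 16, -20, 14, 0, -16] = [0, -6, 16, -20, 14, 0, -16] -> [0, -6, 16, -20, 14, 0, -16]
Output sum: -12

Answer: -12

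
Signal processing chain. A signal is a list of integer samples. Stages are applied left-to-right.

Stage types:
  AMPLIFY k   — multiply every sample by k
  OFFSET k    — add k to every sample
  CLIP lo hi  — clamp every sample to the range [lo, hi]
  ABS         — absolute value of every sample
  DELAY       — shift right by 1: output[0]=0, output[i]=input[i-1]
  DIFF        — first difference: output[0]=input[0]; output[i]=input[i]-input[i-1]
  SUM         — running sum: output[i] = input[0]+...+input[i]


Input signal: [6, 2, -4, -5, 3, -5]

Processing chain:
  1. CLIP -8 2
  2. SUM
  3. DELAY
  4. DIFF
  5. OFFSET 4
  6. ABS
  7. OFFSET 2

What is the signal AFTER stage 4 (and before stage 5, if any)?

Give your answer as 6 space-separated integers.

Input: [6, 2, -4, -5, 3, -5]
Stage 1 (CLIP -8 2): clip(6,-8,2)=2, clip(2,-8,2)=2, clip(-4,-8,2)=-4, clip(-5,-8,2)=-5, clip(3,-8,2)=2, clip(-5,-8,2)=-5 -> [2, 2, -4, -5, 2, -5]
Stage 2 (SUM): sum[0..0]=2, sum[0..1]=4, sum[0..2]=0, sum[0..3]=-5, sum[0..4]=-3, sum[0..5]=-8 -> [2, 4, 0, -5, -3, -8]
Stage 3 (DELAY): [0, 2, 4, 0, -5, -3] = [0, 2, 4, 0, -5, -3] -> [0, 2, 4, 0, -5, -3]
Stage 4 (DIFF): s[0]=0, 2-0=2, 4-2=2, 0-4=-4, -5-0=-5, -3--5=2 -> [0, 2, 2, -4, -5, 2]

Answer: 0 2 2 -4 -5 2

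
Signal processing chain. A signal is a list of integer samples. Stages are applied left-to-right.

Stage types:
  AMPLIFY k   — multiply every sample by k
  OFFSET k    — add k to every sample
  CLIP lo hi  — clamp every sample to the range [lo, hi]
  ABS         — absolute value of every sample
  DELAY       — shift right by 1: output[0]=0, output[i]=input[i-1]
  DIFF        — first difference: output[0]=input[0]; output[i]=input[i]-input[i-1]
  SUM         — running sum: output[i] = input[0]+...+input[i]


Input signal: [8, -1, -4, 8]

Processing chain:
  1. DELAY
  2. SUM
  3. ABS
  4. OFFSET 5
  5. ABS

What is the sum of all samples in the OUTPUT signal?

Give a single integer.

Answer: 38

Derivation:
Input: [8, -1, -4, 8]
Stage 1 (DELAY): [0, 8, -1, -4] = [0, 8, -1, -4] -> [0, 8, -1, -4]
Stage 2 (SUM): sum[0..0]=0, sum[0..1]=8, sum[0..2]=7, sum[0..3]=3 -> [0, 8, 7, 3]
Stage 3 (ABS): |0|=0, |8|=8, |7|=7, |3|=3 -> [0, 8, 7, 3]
Stage 4 (OFFSET 5): 0+5=5, 8+5=13, 7+5=12, 3+5=8 -> [5, 13, 12, 8]
Stage 5 (ABS): |5|=5, |13|=13, |12|=12, |8|=8 -> [5, 13, 12, 8]
Output sum: 38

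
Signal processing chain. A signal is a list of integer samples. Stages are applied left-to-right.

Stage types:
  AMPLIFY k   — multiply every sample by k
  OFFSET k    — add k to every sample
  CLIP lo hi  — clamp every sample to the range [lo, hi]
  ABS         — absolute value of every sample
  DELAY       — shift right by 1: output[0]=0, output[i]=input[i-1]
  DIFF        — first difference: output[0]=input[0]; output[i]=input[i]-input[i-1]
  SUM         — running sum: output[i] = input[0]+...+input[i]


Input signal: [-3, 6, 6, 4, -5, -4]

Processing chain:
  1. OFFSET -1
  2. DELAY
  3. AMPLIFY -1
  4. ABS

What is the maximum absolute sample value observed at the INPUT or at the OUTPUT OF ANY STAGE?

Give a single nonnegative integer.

Answer: 6

Derivation:
Input: [-3, 6, 6, 4, -5, -4] (max |s|=6)
Stage 1 (OFFSET -1): -3+-1=-4, 6+-1=5, 6+-1=5, 4+-1=3, -5+-1=-6, -4+-1=-5 -> [-4, 5, 5, 3, -6, -5] (max |s|=6)
Stage 2 (DELAY): [0, -4, 5, 5, 3, -6] = [0, -4, 5, 5, 3, -6] -> [0, -4, 5, 5, 3, -6] (max |s|=6)
Stage 3 (AMPLIFY -1): 0*-1=0, -4*-1=4, 5*-1=-5, 5*-1=-5, 3*-1=-3, -6*-1=6 -> [0, 4, -5, -5, -3, 6] (max |s|=6)
Stage 4 (ABS): |0|=0, |4|=4, |-5|=5, |-5|=5, |-3|=3, |6|=6 -> [0, 4, 5, 5, 3, 6] (max |s|=6)
Overall max amplitude: 6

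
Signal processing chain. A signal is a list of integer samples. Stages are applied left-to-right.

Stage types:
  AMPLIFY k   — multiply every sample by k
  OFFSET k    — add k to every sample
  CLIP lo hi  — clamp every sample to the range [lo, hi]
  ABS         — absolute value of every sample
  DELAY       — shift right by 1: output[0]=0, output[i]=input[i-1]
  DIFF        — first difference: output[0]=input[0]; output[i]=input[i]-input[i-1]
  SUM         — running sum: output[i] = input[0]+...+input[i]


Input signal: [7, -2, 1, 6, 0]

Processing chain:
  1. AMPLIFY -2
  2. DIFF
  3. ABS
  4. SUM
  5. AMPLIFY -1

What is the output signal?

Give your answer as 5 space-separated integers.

Input: [7, -2, 1, 6, 0]
Stage 1 (AMPLIFY -2): 7*-2=-14, -2*-2=4, 1*-2=-2, 6*-2=-12, 0*-2=0 -> [-14, 4, -2, -12, 0]
Stage 2 (DIFF): s[0]=-14, 4--14=18, -2-4=-6, -12--2=-10, 0--12=12 -> [-14, 18, -6, -10, 12]
Stage 3 (ABS): |-14|=14, |18|=18, |-6|=6, |-10|=10, |12|=12 -> [14, 18, 6, 10, 12]
Stage 4 (SUM): sum[0..0]=14, sum[0..1]=32, sum[0..2]=38, sum[0..3]=48, sum[0..4]=60 -> [14, 32, 38, 48, 60]
Stage 5 (AMPLIFY -1): 14*-1=-14, 32*-1=-32, 38*-1=-38, 48*-1=-48, 60*-1=-60 -> [-14, -32, -38, -48, -60]

Answer: -14 -32 -38 -48 -60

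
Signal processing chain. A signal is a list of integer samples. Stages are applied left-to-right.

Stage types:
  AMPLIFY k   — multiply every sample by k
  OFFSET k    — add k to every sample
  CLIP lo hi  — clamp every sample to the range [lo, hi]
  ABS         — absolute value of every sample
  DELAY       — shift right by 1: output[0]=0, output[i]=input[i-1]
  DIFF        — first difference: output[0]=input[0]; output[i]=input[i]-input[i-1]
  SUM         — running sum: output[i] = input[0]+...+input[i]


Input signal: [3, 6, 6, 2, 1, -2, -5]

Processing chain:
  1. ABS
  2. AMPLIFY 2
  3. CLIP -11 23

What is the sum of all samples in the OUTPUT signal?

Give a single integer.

Answer: 50

Derivation:
Input: [3, 6, 6, 2, 1, -2, -5]
Stage 1 (ABS): |3|=3, |6|=6, |6|=6, |2|=2, |1|=1, |-2|=2, |-5|=5 -> [3, 6, 6, 2, 1, 2, 5]
Stage 2 (AMPLIFY 2): 3*2=6, 6*2=12, 6*2=12, 2*2=4, 1*2=2, 2*2=4, 5*2=10 -> [6, 12, 12, 4, 2, 4, 10]
Stage 3 (CLIP -11 23): clip(6,-11,23)=6, clip(12,-11,23)=12, clip(12,-11,23)=12, clip(4,-11,23)=4, clip(2,-11,23)=2, clip(4,-11,23)=4, clip(10,-11,23)=10 -> [6, 12, 12, 4, 2, 4, 10]
Output sum: 50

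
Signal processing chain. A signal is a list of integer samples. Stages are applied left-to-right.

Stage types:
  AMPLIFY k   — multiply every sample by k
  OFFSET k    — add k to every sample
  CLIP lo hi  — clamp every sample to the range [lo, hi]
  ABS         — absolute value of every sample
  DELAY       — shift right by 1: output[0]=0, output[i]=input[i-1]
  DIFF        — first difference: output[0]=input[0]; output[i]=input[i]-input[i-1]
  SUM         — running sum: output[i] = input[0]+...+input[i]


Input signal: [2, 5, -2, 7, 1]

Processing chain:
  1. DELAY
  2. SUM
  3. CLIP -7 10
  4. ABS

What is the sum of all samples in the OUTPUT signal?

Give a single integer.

Answer: 24

Derivation:
Input: [2, 5, -2, 7, 1]
Stage 1 (DELAY): [0, 2, 5, -2, 7] = [0, 2, 5, -2, 7] -> [0, 2, 5, -2, 7]
Stage 2 (SUM): sum[0..0]=0, sum[0..1]=2, sum[0..2]=7, sum[0..3]=5, sum[0..4]=12 -> [0, 2, 7, 5, 12]
Stage 3 (CLIP -7 10): clip(0,-7,10)=0, clip(2,-7,10)=2, clip(7,-7,10)=7, clip(5,-7,10)=5, clip(12,-7,10)=10 -> [0, 2, 7, 5, 10]
Stage 4 (ABS): |0|=0, |2|=2, |7|=7, |5|=5, |10|=10 -> [0, 2, 7, 5, 10]
Output sum: 24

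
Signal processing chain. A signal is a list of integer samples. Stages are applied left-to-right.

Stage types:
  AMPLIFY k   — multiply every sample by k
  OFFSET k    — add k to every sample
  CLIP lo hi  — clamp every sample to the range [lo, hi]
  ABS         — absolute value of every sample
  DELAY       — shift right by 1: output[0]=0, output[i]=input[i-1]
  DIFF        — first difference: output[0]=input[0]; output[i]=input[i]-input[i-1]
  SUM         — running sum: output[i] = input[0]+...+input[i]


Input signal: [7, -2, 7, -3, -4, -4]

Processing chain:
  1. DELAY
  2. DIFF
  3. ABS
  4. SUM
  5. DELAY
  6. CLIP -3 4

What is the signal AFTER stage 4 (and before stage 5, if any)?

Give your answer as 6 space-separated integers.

Answer: 0 7 16 25 35 36

Derivation:
Input: [7, -2, 7, -3, -4, -4]
Stage 1 (DELAY): [0, 7, -2, 7, -3, -4] = [0, 7, -2, 7, -3, -4] -> [0, 7, -2, 7, -3, -4]
Stage 2 (DIFF): s[0]=0, 7-0=7, -2-7=-9, 7--2=9, -3-7=-10, -4--3=-1 -> [0, 7, -9, 9, -10, -1]
Stage 3 (ABS): |0|=0, |7|=7, |-9|=9, |9|=9, |-10|=10, |-1|=1 -> [0, 7, 9, 9, 10, 1]
Stage 4 (SUM): sum[0..0]=0, sum[0..1]=7, sum[0..2]=16, sum[0..3]=25, sum[0..4]=35, sum[0..5]=36 -> [0, 7, 16, 25, 35, 36]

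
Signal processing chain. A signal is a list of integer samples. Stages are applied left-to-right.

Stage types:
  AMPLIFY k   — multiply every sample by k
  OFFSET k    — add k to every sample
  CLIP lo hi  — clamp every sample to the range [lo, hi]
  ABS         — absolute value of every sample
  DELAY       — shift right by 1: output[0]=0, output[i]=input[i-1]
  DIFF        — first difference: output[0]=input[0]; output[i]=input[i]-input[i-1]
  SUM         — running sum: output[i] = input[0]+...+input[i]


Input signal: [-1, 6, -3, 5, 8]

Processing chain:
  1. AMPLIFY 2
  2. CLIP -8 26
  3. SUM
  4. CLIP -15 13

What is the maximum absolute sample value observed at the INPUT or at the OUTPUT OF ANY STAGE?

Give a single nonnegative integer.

Input: [-1, 6, -3, 5, 8] (max |s|=8)
Stage 1 (AMPLIFY 2): -1*2=-2, 6*2=12, -3*2=-6, 5*2=10, 8*2=16 -> [-2, 12, -6, 10, 16] (max |s|=16)
Stage 2 (CLIP -8 26): clip(-2,-8,26)=-2, clip(12,-8,26)=12, clip(-6,-8,26)=-6, clip(10,-8,26)=10, clip(16,-8,26)=16 -> [-2, 12, -6, 10, 16] (max |s|=16)
Stage 3 (SUM): sum[0..0]=-2, sum[0..1]=10, sum[0..2]=4, sum[0..3]=14, sum[0..4]=30 -> [-2, 10, 4, 14, 30] (max |s|=30)
Stage 4 (CLIP -15 13): clip(-2,-15,13)=-2, clip(10,-15,13)=10, clip(4,-15,13)=4, clip(14,-15,13)=13, clip(30,-15,13)=13 -> [-2, 10, 4, 13, 13] (max |s|=13)
Overall max amplitude: 30

Answer: 30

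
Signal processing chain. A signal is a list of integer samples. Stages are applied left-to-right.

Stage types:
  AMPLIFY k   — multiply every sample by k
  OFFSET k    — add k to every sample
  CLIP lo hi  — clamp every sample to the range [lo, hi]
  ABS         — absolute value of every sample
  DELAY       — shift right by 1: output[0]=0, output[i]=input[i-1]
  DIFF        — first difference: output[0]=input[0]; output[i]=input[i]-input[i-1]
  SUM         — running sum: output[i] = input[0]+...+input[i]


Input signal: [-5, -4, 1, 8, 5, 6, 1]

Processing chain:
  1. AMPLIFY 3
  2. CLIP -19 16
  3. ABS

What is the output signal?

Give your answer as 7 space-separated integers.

Input: [-5, -4, 1, 8, 5, 6, 1]
Stage 1 (AMPLIFY 3): -5*3=-15, -4*3=-12, 1*3=3, 8*3=24, 5*3=15, 6*3=18, 1*3=3 -> [-15, -12, 3, 24, 15, 18, 3]
Stage 2 (CLIP -19 16): clip(-15,-19,16)=-15, clip(-12,-19,16)=-12, clip(3,-19,16)=3, clip(24,-19,16)=16, clip(15,-19,16)=15, clip(18,-19,16)=16, clip(3,-19,16)=3 -> [-15, -12, 3, 16, 15, 16, 3]
Stage 3 (ABS): |-15|=15, |-12|=12, |3|=3, |16|=16, |15|=15, |16|=16, |3|=3 -> [15, 12, 3, 16, 15, 16, 3]

Answer: 15 12 3 16 15 16 3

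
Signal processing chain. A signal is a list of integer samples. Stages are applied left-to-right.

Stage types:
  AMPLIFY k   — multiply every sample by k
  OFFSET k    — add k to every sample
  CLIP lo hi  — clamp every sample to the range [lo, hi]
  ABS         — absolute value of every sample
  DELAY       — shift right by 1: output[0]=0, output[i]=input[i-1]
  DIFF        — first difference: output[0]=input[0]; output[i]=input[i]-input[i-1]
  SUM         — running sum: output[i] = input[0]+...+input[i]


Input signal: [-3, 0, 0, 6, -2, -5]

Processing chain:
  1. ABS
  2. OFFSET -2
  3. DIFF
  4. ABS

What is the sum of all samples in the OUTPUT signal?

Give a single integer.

Answer: 17

Derivation:
Input: [-3, 0, 0, 6, -2, -5]
Stage 1 (ABS): |-3|=3, |0|=0, |0|=0, |6|=6, |-2|=2, |-5|=5 -> [3, 0, 0, 6, 2, 5]
Stage 2 (OFFSET -2): 3+-2=1, 0+-2=-2, 0+-2=-2, 6+-2=4, 2+-2=0, 5+-2=3 -> [1, -2, -2, 4, 0, 3]
Stage 3 (DIFF): s[0]=1, -2-1=-3, -2--2=0, 4--2=6, 0-4=-4, 3-0=3 -> [1, -3, 0, 6, -4, 3]
Stage 4 (ABS): |1|=1, |-3|=3, |0|=0, |6|=6, |-4|=4, |3|=3 -> [1, 3, 0, 6, 4, 3]
Output sum: 17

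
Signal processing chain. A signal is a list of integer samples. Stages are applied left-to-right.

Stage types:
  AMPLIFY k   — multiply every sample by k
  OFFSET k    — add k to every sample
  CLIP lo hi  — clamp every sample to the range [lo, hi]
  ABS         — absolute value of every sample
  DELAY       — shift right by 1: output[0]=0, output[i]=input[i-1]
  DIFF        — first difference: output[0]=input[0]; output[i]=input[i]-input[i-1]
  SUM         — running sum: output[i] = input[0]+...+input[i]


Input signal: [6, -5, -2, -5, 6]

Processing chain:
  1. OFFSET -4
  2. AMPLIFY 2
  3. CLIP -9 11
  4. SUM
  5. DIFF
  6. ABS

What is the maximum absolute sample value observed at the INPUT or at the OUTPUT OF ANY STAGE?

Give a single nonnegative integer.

Input: [6, -5, -2, -5, 6] (max |s|=6)
Stage 1 (OFFSET -4): 6+-4=2, -5+-4=-9, -2+-4=-6, -5+-4=-9, 6+-4=2 -> [2, -9, -6, -9, 2] (max |s|=9)
Stage 2 (AMPLIFY 2): 2*2=4, -9*2=-18, -6*2=-12, -9*2=-18, 2*2=4 -> [4, -18, -12, -18, 4] (max |s|=18)
Stage 3 (CLIP -9 11): clip(4,-9,11)=4, clip(-18,-9,11)=-9, clip(-12,-9,11)=-9, clip(-18,-9,11)=-9, clip(4,-9,11)=4 -> [4, -9, -9, -9, 4] (max |s|=9)
Stage 4 (SUM): sum[0..0]=4, sum[0..1]=-5, sum[0..2]=-14, sum[0..3]=-23, sum[0..4]=-19 -> [4, -5, -14, -23, -19] (max |s|=23)
Stage 5 (DIFF): s[0]=4, -5-4=-9, -14--5=-9, -23--14=-9, -19--23=4 -> [4, -9, -9, -9, 4] (max |s|=9)
Stage 6 (ABS): |4|=4, |-9|=9, |-9|=9, |-9|=9, |4|=4 -> [4, 9, 9, 9, 4] (max |s|=9)
Overall max amplitude: 23

Answer: 23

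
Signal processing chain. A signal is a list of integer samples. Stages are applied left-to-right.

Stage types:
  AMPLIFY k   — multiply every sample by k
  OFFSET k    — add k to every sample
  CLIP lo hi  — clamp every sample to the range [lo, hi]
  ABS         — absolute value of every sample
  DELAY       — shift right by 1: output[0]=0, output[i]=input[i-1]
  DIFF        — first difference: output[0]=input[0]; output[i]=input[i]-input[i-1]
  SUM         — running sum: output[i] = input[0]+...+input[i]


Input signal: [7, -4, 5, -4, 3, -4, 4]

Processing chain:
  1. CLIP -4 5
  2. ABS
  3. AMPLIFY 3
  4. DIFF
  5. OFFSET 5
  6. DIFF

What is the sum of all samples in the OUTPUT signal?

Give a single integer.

Answer: 5

Derivation:
Input: [7, -4, 5, -4, 3, -4, 4]
Stage 1 (CLIP -4 5): clip(7,-4,5)=5, clip(-4,-4,5)=-4, clip(5,-4,5)=5, clip(-4,-4,5)=-4, clip(3,-4,5)=3, clip(-4,-4,5)=-4, clip(4,-4,5)=4 -> [5, -4, 5, -4, 3, -4, 4]
Stage 2 (ABS): |5|=5, |-4|=4, |5|=5, |-4|=4, |3|=3, |-4|=4, |4|=4 -> [5, 4, 5, 4, 3, 4, 4]
Stage 3 (AMPLIFY 3): 5*3=15, 4*3=12, 5*3=15, 4*3=12, 3*3=9, 4*3=12, 4*3=12 -> [15, 12, 15, 12, 9, 12, 12]
Stage 4 (DIFF): s[0]=15, 12-15=-3, 15-12=3, 12-15=-3, 9-12=-3, 12-9=3, 12-12=0 -> [15, -3, 3, -3, -3, 3, 0]
Stage 5 (OFFSET 5): 15+5=20, -3+5=2, 3+5=8, -3+5=2, -3+5=2, 3+5=8, 0+5=5 -> [20, 2, 8, 2, 2, 8, 5]
Stage 6 (DIFF): s[0]=20, 2-20=-18, 8-2=6, 2-8=-6, 2-2=0, 8-2=6, 5-8=-3 -> [20, -18, 6, -6, 0, 6, -3]
Output sum: 5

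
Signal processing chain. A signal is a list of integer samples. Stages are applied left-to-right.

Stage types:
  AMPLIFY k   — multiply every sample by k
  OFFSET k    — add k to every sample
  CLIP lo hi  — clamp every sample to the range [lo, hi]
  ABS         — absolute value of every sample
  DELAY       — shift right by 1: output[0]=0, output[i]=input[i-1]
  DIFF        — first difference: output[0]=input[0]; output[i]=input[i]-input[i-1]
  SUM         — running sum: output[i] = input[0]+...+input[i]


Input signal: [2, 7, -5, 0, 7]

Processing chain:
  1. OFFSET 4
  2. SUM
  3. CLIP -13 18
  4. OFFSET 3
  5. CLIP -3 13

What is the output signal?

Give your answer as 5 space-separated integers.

Input: [2, 7, -5, 0, 7]
Stage 1 (OFFSET 4): 2+4=6, 7+4=11, -5+4=-1, 0+4=4, 7+4=11 -> [6, 11, -1, 4, 11]
Stage 2 (SUM): sum[0..0]=6, sum[0..1]=17, sum[0..2]=16, sum[0..3]=20, sum[0..4]=31 -> [6, 17, 16, 20, 31]
Stage 3 (CLIP -13 18): clip(6,-13,18)=6, clip(17,-13,18)=17, clip(16,-13,18)=16, clip(20,-13,18)=18, clip(31,-13,18)=18 -> [6, 17, 16, 18, 18]
Stage 4 (OFFSET 3): 6+3=9, 17+3=20, 16+3=19, 18+3=21, 18+3=21 -> [9, 20, 19, 21, 21]
Stage 5 (CLIP -3 13): clip(9,-3,13)=9, clip(20,-3,13)=13, clip(19,-3,13)=13, clip(21,-3,13)=13, clip(21,-3,13)=13 -> [9, 13, 13, 13, 13]

Answer: 9 13 13 13 13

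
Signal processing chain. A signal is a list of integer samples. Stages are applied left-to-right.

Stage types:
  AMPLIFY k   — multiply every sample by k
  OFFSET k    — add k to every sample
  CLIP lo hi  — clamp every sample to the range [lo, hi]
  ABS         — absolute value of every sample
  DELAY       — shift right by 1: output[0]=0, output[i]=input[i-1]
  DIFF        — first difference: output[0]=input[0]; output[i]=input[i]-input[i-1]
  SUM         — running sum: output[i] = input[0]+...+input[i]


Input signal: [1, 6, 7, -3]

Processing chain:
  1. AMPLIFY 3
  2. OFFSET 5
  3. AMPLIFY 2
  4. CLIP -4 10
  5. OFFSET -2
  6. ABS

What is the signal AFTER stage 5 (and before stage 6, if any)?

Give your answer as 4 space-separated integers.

Answer: 8 8 8 -6

Derivation:
Input: [1, 6, 7, -3]
Stage 1 (AMPLIFY 3): 1*3=3, 6*3=18, 7*3=21, -3*3=-9 -> [3, 18, 21, -9]
Stage 2 (OFFSET 5): 3+5=8, 18+5=23, 21+5=26, -9+5=-4 -> [8, 23, 26, -4]
Stage 3 (AMPLIFY 2): 8*2=16, 23*2=46, 26*2=52, -4*2=-8 -> [16, 46, 52, -8]
Stage 4 (CLIP -4 10): clip(16,-4,10)=10, clip(46,-4,10)=10, clip(52,-4,10)=10, clip(-8,-4,10)=-4 -> [10, 10, 10, -4]
Stage 5 (OFFSET -2): 10+-2=8, 10+-2=8, 10+-2=8, -4+-2=-6 -> [8, 8, 8, -6]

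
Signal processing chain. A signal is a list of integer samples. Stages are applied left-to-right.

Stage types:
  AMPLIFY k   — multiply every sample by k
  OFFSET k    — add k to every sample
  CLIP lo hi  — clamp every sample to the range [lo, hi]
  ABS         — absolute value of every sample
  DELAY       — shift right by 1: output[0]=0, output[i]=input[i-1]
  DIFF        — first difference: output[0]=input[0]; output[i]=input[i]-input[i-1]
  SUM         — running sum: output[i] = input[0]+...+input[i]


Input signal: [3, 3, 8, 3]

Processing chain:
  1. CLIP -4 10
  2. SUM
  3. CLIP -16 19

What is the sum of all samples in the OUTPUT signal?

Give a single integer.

Input: [3, 3, 8, 3]
Stage 1 (CLIP -4 10): clip(3,-4,10)=3, clip(3,-4,10)=3, clip(8,-4,10)=8, clip(3,-4,10)=3 -> [3, 3, 8, 3]
Stage 2 (SUM): sum[0..0]=3, sum[0..1]=6, sum[0..2]=14, sum[0..3]=17 -> [3, 6, 14, 17]
Stage 3 (CLIP -16 19): clip(3,-16,19)=3, clip(6,-16,19)=6, clip(14,-16,19)=14, clip(17,-16,19)=17 -> [3, 6, 14, 17]
Output sum: 40

Answer: 40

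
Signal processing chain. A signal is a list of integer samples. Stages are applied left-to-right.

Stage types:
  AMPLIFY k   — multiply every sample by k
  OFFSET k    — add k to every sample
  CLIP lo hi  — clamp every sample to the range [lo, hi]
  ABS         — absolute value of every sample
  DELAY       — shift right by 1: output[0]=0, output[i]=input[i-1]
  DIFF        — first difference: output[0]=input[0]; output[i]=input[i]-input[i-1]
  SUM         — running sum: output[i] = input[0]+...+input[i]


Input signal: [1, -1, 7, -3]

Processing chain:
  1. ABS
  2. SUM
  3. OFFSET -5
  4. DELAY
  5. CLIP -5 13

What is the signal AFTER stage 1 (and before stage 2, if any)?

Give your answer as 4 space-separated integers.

Input: [1, -1, 7, -3]
Stage 1 (ABS): |1|=1, |-1|=1, |7|=7, |-3|=3 -> [1, 1, 7, 3]

Answer: 1 1 7 3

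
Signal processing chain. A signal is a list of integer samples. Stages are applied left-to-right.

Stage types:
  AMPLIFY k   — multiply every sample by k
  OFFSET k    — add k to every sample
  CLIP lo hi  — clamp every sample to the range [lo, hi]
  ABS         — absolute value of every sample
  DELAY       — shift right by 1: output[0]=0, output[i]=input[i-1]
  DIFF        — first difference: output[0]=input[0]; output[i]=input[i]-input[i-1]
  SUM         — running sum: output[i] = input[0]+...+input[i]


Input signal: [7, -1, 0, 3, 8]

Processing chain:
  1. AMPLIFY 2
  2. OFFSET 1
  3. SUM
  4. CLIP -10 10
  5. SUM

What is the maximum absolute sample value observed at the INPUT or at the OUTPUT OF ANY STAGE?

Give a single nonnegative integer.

Input: [7, -1, 0, 3, 8] (max |s|=8)
Stage 1 (AMPLIFY 2): 7*2=14, -1*2=-2, 0*2=0, 3*2=6, 8*2=16 -> [14, -2, 0, 6, 16] (max |s|=16)
Stage 2 (OFFSET 1): 14+1=15, -2+1=-1, 0+1=1, 6+1=7, 16+1=17 -> [15, -1, 1, 7, 17] (max |s|=17)
Stage 3 (SUM): sum[0..0]=15, sum[0..1]=14, sum[0..2]=15, sum[0..3]=22, sum[0..4]=39 -> [15, 14, 15, 22, 39] (max |s|=39)
Stage 4 (CLIP -10 10): clip(15,-10,10)=10, clip(14,-10,10)=10, clip(15,-10,10)=10, clip(22,-10,10)=10, clip(39,-10,10)=10 -> [10, 10, 10, 10, 10] (max |s|=10)
Stage 5 (SUM): sum[0..0]=10, sum[0..1]=20, sum[0..2]=30, sum[0..3]=40, sum[0..4]=50 -> [10, 20, 30, 40, 50] (max |s|=50)
Overall max amplitude: 50

Answer: 50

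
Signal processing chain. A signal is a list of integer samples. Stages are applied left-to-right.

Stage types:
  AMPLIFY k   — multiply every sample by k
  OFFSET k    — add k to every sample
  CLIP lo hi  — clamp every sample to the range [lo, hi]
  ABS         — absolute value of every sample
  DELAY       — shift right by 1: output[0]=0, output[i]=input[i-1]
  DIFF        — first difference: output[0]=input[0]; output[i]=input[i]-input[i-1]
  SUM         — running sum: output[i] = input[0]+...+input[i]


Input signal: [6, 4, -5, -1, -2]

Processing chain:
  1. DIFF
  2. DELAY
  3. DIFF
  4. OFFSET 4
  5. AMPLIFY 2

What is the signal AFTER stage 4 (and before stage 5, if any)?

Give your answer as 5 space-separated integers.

Answer: 4 10 -4 -3 17

Derivation:
Input: [6, 4, -5, -1, -2]
Stage 1 (DIFF): s[0]=6, 4-6=-2, -5-4=-9, -1--5=4, -2--1=-1 -> [6, -2, -9, 4, -1]
Stage 2 (DELAY): [0, 6, -2, -9, 4] = [0, 6, -2, -9, 4] -> [0, 6, -2, -9, 4]
Stage 3 (DIFF): s[0]=0, 6-0=6, -2-6=-8, -9--2=-7, 4--9=13 -> [0, 6, -8, -7, 13]
Stage 4 (OFFSET 4): 0+4=4, 6+4=10, -8+4=-4, -7+4=-3, 13+4=17 -> [4, 10, -4, -3, 17]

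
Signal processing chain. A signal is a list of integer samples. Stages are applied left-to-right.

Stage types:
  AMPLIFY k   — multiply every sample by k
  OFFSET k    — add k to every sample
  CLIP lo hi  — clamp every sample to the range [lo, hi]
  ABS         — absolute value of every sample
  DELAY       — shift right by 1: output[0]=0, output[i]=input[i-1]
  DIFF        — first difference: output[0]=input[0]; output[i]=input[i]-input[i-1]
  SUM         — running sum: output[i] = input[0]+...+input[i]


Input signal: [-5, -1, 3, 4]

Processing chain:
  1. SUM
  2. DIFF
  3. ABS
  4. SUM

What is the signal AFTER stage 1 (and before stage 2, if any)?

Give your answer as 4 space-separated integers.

Input: [-5, -1, 3, 4]
Stage 1 (SUM): sum[0..0]=-5, sum[0..1]=-6, sum[0..2]=-3, sum[0..3]=1 -> [-5, -6, -3, 1]

Answer: -5 -6 -3 1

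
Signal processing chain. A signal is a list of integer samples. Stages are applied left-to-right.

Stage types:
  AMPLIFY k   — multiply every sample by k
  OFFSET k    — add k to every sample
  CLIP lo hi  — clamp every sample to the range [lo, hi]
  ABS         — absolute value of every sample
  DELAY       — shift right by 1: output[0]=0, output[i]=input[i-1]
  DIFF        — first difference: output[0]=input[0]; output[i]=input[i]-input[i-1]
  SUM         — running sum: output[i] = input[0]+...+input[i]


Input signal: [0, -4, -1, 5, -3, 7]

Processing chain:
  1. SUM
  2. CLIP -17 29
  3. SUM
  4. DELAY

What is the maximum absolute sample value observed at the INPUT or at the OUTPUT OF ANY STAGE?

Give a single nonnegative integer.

Answer: 12

Derivation:
Input: [0, -4, -1, 5, -3, 7] (max |s|=7)
Stage 1 (SUM): sum[0..0]=0, sum[0..1]=-4, sum[0..2]=-5, sum[0..3]=0, sum[0..4]=-3, sum[0..5]=4 -> [0, -4, -5, 0, -3, 4] (max |s|=5)
Stage 2 (CLIP -17 29): clip(0,-17,29)=0, clip(-4,-17,29)=-4, clip(-5,-17,29)=-5, clip(0,-17,29)=0, clip(-3,-17,29)=-3, clip(4,-17,29)=4 -> [0, -4, -5, 0, -3, 4] (max |s|=5)
Stage 3 (SUM): sum[0..0]=0, sum[0..1]=-4, sum[0..2]=-9, sum[0..3]=-9, sum[0..4]=-12, sum[0..5]=-8 -> [0, -4, -9, -9, -12, -8] (max |s|=12)
Stage 4 (DELAY): [0, 0, -4, -9, -9, -12] = [0, 0, -4, -9, -9, -12] -> [0, 0, -4, -9, -9, -12] (max |s|=12)
Overall max amplitude: 12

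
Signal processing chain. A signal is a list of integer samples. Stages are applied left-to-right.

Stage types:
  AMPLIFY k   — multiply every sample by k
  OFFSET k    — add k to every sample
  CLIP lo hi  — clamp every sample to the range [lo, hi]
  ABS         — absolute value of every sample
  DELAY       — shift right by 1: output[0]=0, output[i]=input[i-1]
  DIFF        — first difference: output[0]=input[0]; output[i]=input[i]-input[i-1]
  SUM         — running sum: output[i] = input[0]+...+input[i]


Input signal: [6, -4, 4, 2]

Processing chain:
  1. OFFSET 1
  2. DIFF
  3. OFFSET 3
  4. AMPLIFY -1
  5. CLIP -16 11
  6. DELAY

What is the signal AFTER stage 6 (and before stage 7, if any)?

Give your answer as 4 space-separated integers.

Input: [6, -4, 4, 2]
Stage 1 (OFFSET 1): 6+1=7, -4+1=-3, 4+1=5, 2+1=3 -> [7, -3, 5, 3]
Stage 2 (DIFF): s[0]=7, -3-7=-10, 5--3=8, 3-5=-2 -> [7, -10, 8, -2]
Stage 3 (OFFSET 3): 7+3=10, -10+3=-7, 8+3=11, -2+3=1 -> [10, -7, 11, 1]
Stage 4 (AMPLIFY -1): 10*-1=-10, -7*-1=7, 11*-1=-11, 1*-1=-1 -> [-10, 7, -11, -1]
Stage 5 (CLIP -16 11): clip(-10,-16,11)=-10, clip(7,-16,11)=7, clip(-11,-16,11)=-11, clip(-1,-16,11)=-1 -> [-10, 7, -11, -1]
Stage 6 (DELAY): [0, -10, 7, -11] = [0, -10, 7, -11] -> [0, -10, 7, -11]

Answer: 0 -10 7 -11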